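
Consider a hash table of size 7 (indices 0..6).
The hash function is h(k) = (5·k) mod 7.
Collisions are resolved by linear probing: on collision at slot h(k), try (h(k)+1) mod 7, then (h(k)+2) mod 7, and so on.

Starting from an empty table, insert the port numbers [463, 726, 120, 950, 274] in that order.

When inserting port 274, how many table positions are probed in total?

463: h=5 -> slot 5
726: h=4 -> slot 4
120: h=5, probe 5,6 -> slot 6
950: h=4, probe 4,5,6,0 -> slot 0
274: h=5, probe 5,6,0,1 -> slot 1
Table: [950, 274, _, _, 726, 463, 120]

4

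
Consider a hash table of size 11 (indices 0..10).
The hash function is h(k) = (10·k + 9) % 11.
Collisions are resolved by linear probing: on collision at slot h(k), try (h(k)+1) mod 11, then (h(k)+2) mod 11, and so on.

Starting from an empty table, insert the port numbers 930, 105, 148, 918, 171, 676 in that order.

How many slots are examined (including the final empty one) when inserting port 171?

5

930 hashes to 3; slot 3 is free → place at 3.
105 hashes to 3; 3 taken → place at 4.
148 hashes to 4; 4 taken → place at 5.
918 hashes to 4; 4,5 taken → place at 6.
171 hashes to 3; 3,4,5,6 taken → place at 7.
676 hashes to 4; 4,5,6,7 taken → place at 8.
Table: [—, —, —, 930, 105, 148, 918, 171, 676, —, —]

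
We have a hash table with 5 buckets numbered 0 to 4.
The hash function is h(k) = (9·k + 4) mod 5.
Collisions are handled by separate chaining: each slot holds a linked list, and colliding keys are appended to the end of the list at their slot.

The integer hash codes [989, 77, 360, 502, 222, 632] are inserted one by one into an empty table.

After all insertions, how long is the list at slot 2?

Insert 989: h=0, bucket 0 empty → new chain.
Insert 77: h=2, bucket 2 empty → new chain.
Insert 360: h=4, bucket 4 empty → new chain.
Insert 502: h=2, bucket 2 nonempty → append to chain.
Insert 222: h=2, bucket 2 nonempty → append to chain.
Insert 632: h=2, bucket 2 nonempty → append to chain.
Final buckets:
0: 989
1: _
2: 77 -> 502 -> 222 -> 632
3: _
4: 360

4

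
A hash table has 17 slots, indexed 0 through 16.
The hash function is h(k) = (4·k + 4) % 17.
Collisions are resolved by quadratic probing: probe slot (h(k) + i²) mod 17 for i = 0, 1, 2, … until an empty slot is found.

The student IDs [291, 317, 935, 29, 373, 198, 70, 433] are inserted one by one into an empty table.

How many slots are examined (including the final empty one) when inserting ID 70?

291 hashes to 12; slot 12 is free → place at 12.
317 hashes to 14; slot 14 is free → place at 14.
935 hashes to 4; slot 4 is free → place at 4.
29 hashes to 1; slot 1 is free → place at 1.
373 hashes to 0; slot 0 is free → place at 0.
198 hashes to 14; 14 taken → place at 15.
70 hashes to 12; 12 taken → place at 13.
433 hashes to 2; slot 2 is free → place at 2.
Table: [373, 29, 433, —, 935, —, —, —, —, —, —, —, 291, 70, 317, 198, —]

2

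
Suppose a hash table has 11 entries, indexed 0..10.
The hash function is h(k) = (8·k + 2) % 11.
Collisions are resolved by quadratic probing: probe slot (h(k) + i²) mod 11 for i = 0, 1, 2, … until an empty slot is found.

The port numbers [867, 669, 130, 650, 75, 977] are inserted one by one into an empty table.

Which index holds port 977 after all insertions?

867: h=8 => slot 8
669: h=8, probe 8,9 => slot 9
130: h=8, probe 8,9,1 => slot 1
650: h=10 => slot 10
75: h=8, probe 8,9,1,6 => slot 6
977: h=8, probe 8,9,1,6,2 => slot 2
Table: [_, 130, 977, _, _, _, 75, _, 867, 669, 650]

2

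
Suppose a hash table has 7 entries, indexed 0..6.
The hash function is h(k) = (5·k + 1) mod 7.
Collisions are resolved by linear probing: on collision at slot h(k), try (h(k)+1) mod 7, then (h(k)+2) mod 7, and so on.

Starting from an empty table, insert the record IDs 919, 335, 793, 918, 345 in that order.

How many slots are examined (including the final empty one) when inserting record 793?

919 hashes to 4; slot 4 is free => place at 4.
335 hashes to 3; slot 3 is free => place at 3.
793 hashes to 4; 4 taken => place at 5.
918 hashes to 6; slot 6 is free => place at 6.
345 hashes to 4; 4,5,6 taken => place at 0.
Table: [345, -, -, 335, 919, 793, 918]

2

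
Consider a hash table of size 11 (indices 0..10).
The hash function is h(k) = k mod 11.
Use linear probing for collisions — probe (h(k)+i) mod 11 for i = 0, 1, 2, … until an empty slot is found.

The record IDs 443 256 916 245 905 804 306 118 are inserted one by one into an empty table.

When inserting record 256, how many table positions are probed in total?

Insert 443: h=3, slot 3 empty => index 3.
Insert 256: h=3, slot 3 occupied => index 4.
Insert 916: h=3, slots 3,4 occupied => index 5.
Insert 245: h=3, slots 3,4,5 occupied => index 6.
Insert 905: h=3, slots 3,4,5,6 occupied => index 7.
Insert 804: h=1, slot 1 empty => index 1.
Insert 306: h=9, slot 9 empty => index 9.
Insert 118: h=8, slot 8 empty => index 8.
Table: [., 804, ., 443, 256, 916, 245, 905, 118, 306, .]

2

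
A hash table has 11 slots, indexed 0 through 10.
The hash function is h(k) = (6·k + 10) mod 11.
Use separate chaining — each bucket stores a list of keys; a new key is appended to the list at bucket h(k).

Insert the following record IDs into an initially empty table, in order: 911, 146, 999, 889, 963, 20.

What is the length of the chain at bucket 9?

911 → bucket 9
146 → bucket 6
999 → bucket 9 (collision)
889 → bucket 9 (collision)
963 → bucket 2
20 → bucket 9 (collision)
Final buckets:
0: .
1: .
2: 963
3: .
4: .
5: .
6: 146
7: .
8: .
9: 911 -> 999 -> 889 -> 20
10: .

4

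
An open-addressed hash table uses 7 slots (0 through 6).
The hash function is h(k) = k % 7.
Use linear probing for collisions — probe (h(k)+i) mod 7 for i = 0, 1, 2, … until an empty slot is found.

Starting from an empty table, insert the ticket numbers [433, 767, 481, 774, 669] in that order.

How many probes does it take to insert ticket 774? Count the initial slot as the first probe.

4

433 hashes to 6; slot 6 is free → place at 6.
767 hashes to 4; slot 4 is free → place at 4.
481 hashes to 5; slot 5 is free → place at 5.
774 hashes to 4; 4,5,6 taken → place at 0.
669 hashes to 4; 4,5,6,0 taken → place at 1.
Table: [774, 669, _, _, 767, 481, 433]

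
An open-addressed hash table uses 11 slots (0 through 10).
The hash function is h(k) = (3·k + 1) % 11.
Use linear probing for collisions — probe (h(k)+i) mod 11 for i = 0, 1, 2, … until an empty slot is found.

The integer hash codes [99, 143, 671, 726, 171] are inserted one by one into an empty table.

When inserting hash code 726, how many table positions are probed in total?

99: h=1 -> slot 1
143: h=1, probe 1,2 -> slot 2
671: h=1, probe 1,2,3 -> slot 3
726: h=1, probe 1,2,3,4 -> slot 4
171: h=8 -> slot 8
Table: [—, 99, 143, 671, 726, —, —, —, 171, —, —]

4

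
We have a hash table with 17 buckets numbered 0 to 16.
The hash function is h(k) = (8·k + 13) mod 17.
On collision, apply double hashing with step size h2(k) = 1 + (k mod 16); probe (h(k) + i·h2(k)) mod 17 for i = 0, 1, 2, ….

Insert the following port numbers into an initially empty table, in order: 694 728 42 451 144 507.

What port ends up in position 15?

694: h=6 -> slot 6
728: h=6, h2=9, probe 6,15 -> slot 15
42: h=9 -> slot 9
451: h=0 -> slot 0
144: h=9, h2=1, probe 9,10 -> slot 10
507: h=6, h2=12, probe 6,1 -> slot 1
Table: [451, 507, -, -, -, -, 694, -, -, 42, 144, -, -, -, -, 728, -]

728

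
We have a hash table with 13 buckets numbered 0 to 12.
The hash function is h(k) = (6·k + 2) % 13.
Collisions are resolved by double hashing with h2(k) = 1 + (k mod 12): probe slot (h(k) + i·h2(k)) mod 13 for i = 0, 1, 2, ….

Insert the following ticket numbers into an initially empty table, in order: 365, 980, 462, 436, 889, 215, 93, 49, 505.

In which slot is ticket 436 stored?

10

Insert 365: h=8, slot 8 empty => index 8.
Insert 980: h=6, slot 6 empty => index 6.
Insert 462: h=5, slot 5 empty => index 5.
Insert 436: h=5, h2=5, slot 5 occupied => index 10.
Insert 889: h=6, h2=2, slots 6,8,10 occupied => index 12.
Insert 215: h=5, h2=12, slot 5 occupied => index 4.
Insert 93: h=1, slot 1 empty => index 1.
Insert 49: h=10, h2=2, slots 10,12,1 occupied => index 3.
Insert 505: h=3, h2=2, slots 3,5 occupied => index 7.
Table: [., 93, ., 49, 215, 462, 980, 505, 365, ., 436, ., 889]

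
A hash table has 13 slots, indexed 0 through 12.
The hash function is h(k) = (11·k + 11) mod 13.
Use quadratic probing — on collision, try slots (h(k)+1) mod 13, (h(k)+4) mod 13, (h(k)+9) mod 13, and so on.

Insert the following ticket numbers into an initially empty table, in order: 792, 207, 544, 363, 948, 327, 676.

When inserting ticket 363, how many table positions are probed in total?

3

Insert 792: h=0, slot 0 empty → index 0.
Insert 207: h=0, slot 0 occupied → index 1.
Insert 544: h=2, slot 2 empty → index 2.
Insert 363: h=0, slots 0,1 occupied → index 4.
Insert 948: h=0, slots 0,1,4 occupied → index 9.
Insert 327: h=7, slot 7 empty → index 7.
Insert 676: h=11, slot 11 empty → index 11.
Table: [792, 207, 544, ., 363, ., ., 327, ., 948, ., 676, .]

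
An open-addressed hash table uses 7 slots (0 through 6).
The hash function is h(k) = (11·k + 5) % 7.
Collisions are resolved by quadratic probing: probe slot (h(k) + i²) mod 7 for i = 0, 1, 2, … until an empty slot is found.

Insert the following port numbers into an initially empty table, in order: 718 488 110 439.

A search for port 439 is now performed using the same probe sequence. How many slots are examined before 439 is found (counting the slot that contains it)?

3

718 hashes to 0; slot 0 is free → place at 0.
488 hashes to 4; slot 4 is free → place at 4.
110 hashes to 4; 4 taken → place at 5.
439 hashes to 4; 4,5 taken → place at 1.
Table: [718, 439, ∅, ∅, 488, 110, ∅]
Lookup 439: h=4, probe 4,5,1 → found at 1.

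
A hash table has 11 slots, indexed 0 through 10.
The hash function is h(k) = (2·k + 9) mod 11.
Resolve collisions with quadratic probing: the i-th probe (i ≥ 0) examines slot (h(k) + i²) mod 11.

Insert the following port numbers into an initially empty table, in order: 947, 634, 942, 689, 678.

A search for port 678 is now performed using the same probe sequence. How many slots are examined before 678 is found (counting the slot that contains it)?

947: h=0 => slot 0
634: h=1 => slot 1
942: h=1, probe 1,2 => slot 2
689: h=1, probe 1,2,5 => slot 5
678: h=1, probe 1,2,5,10 => slot 10
Table: [947, 634, 942, —, —, 689, —, —, —, —, 678]
Lookup 678: h=1, probe 1,2,5,10 → found at 10.

4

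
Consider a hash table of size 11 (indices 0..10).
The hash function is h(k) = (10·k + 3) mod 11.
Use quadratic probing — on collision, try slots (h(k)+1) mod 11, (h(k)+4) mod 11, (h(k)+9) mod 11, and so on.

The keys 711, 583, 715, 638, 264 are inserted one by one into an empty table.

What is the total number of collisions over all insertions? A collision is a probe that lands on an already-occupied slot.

Insert 711: h=7, slot 7 empty → index 7.
Insert 583: h=3, slot 3 empty → index 3.
Insert 715: h=3, slot 3 occupied → index 4.
Insert 638: h=3, slots 3,4,7 occupied → index 1.
Insert 264: h=3, slots 3,4,7,1 occupied → index 8.
Table: [—, 638, —, 583, 715, —, —, 711, 264, —, —]

8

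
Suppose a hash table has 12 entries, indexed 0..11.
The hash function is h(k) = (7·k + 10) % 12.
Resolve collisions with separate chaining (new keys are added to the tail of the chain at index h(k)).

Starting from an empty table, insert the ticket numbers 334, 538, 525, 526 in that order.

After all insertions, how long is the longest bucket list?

3

334 -> bucket 8
538 -> bucket 8 (collision)
525 -> bucket 1
526 -> bucket 8 (collision)
Final buckets:
0: _
1: 525
2: _
3: _
4: _
5: _
6: _
7: _
8: 334 -> 538 -> 526
9: _
10: _
11: _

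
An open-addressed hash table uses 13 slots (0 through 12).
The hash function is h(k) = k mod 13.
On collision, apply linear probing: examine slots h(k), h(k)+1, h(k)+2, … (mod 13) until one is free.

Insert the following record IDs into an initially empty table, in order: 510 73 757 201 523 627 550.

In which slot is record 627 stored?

510 hashes to 3; slot 3 is free → place at 3.
73 hashes to 8; slot 8 is free → place at 8.
757 hashes to 3; 3 taken → place at 4.
201 hashes to 6; slot 6 is free → place at 6.
523 hashes to 3; 3,4 taken → place at 5.
627 hashes to 3; 3,4,5,6 taken → place at 7.
550 hashes to 4; 4,5,6,7,8 taken → place at 9.
Table: [-, -, -, 510, 757, 523, 201, 627, 73, 550, -, -, -]

7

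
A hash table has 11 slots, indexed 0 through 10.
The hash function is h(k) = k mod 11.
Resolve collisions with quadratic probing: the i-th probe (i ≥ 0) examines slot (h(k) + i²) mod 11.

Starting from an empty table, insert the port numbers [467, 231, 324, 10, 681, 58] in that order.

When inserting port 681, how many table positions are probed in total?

467: h=5 → slot 5
231: h=0 → slot 0
324: h=5, probe 5,6 → slot 6
10: h=10 → slot 10
681: h=10, probe 10,0,3 → slot 3
58: h=3, probe 3,4 → slot 4
Table: [231, ∅, ∅, 681, 58, 467, 324, ∅, ∅, ∅, 10]

3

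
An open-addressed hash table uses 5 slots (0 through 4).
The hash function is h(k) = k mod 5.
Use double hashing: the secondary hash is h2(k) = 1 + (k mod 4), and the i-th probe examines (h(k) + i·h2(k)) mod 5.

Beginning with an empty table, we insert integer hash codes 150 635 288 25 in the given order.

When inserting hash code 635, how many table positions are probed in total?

150 hashes to 0; slot 0 is free => place at 0.
635 hashes to 0, h2=4; 0 taken => place at 4.
288 hashes to 3; slot 3 is free => place at 3.
25 hashes to 0, h2=2; 0 taken => place at 2.
Table: [150, -, 25, 288, 635]

2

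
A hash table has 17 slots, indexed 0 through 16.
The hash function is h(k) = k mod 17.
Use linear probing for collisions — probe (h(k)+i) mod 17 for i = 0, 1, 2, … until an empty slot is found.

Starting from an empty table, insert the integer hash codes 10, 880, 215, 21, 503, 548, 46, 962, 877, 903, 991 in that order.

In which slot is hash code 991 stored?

6

10: h=10 → slot 10
880: h=13 → slot 13
215: h=11 → slot 11
21: h=4 → slot 4
503: h=10, probe 10,11,12 → slot 12
548: h=4, probe 4,5 → slot 5
46: h=12, probe 12,13,14 → slot 14
962: h=10, probe 10,11,12,13,14,15 → slot 15
877: h=10, probe 10,11,12,13,14,15,16 → slot 16
903: h=2 → slot 2
991: h=5, probe 5,6 → slot 6
Table: [∅, ∅, 903, ∅, 21, 548, 991, ∅, ∅, ∅, 10, 215, 503, 880, 46, 962, 877]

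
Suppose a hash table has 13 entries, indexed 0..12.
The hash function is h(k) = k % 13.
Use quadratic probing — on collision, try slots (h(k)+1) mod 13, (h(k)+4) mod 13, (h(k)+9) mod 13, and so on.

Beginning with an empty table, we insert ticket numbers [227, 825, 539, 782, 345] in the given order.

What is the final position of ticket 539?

10

Insert 227: h=6, slot 6 empty => index 6.
Insert 825: h=6, slot 6 occupied => index 7.
Insert 539: h=6, slots 6,7 occupied => index 10.
Insert 782: h=2, slot 2 empty => index 2.
Insert 345: h=7, slot 7 occupied => index 8.
Table: [∅, ∅, 782, ∅, ∅, ∅, 227, 825, 345, ∅, 539, ∅, ∅]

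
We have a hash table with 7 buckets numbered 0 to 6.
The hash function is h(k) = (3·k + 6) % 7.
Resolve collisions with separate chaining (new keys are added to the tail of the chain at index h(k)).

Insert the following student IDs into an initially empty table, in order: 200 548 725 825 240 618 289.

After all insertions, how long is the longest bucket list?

200 -> bucket 4
548 -> bucket 5
725 -> bucket 4 (collision)
825 -> bucket 3
240 -> bucket 5 (collision)
618 -> bucket 5 (collision)
289 -> bucket 5 (collision)
Final buckets:
0: —
1: —
2: —
3: 825
4: 200 -> 725
5: 548 -> 240 -> 618 -> 289
6: —

4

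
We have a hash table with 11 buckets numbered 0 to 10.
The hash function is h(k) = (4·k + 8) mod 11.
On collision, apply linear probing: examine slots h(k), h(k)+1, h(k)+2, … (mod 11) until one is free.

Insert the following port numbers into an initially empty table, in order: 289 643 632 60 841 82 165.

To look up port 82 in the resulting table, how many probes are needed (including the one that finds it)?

6

289 hashes to 9; slot 9 is free → place at 9.
643 hashes to 6; slot 6 is free → place at 6.
632 hashes to 6; 6 taken → place at 7.
60 hashes to 6; 6,7 taken → place at 8.
841 hashes to 6; 6,7,8,9 taken → place at 10.
82 hashes to 6; 6,7,8,9,10 taken → place at 0.
165 hashes to 8; 8,9,10,0 taken → place at 1.
Table: [82, 165, _, _, _, _, 643, 632, 60, 289, 841]
Lookup 82: h=6, probe 6,7,8,9,10,0 → found at 0.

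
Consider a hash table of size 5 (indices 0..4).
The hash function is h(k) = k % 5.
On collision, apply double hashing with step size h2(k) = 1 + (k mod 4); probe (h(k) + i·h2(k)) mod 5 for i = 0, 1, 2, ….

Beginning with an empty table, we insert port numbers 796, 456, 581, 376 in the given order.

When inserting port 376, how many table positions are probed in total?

Insert 796: h=1, slot 1 empty → index 1.
Insert 456: h=1, h2=1, slot 1 occupied → index 2.
Insert 581: h=1, h2=2, slot 1 occupied → index 3.
Insert 376: h=1, h2=1, slots 1,2,3 occupied → index 4.
Table: [., 796, 456, 581, 376]

4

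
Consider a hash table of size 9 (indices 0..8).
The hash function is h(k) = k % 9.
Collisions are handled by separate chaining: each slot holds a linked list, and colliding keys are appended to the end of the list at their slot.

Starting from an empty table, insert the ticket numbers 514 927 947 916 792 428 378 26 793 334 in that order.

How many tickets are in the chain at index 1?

3

Insert 514: h=1, bucket 1 empty -> new chain.
Insert 927: h=0, bucket 0 empty -> new chain.
Insert 947: h=2, bucket 2 empty -> new chain.
Insert 916: h=7, bucket 7 empty -> new chain.
Insert 792: h=0, bucket 0 nonempty -> append to chain.
Insert 428: h=5, bucket 5 empty -> new chain.
Insert 378: h=0, bucket 0 nonempty -> append to chain.
Insert 26: h=8, bucket 8 empty -> new chain.
Insert 793: h=1, bucket 1 nonempty -> append to chain.
Insert 334: h=1, bucket 1 nonempty -> append to chain.
Final buckets:
0: 927 -> 792 -> 378
1: 514 -> 793 -> 334
2: 947
3: _
4: _
5: 428
6: _
7: 916
8: 26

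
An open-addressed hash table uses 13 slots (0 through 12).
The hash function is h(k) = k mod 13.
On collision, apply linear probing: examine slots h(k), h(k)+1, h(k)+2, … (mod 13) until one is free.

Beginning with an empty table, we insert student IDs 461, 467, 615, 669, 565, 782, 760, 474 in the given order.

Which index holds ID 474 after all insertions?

10

Insert 461: h=6, slot 6 empty → index 6.
Insert 467: h=12, slot 12 empty → index 12.
Insert 615: h=4, slot 4 empty → index 4.
Insert 669: h=6, slot 6 occupied → index 7.
Insert 565: h=6, slots 6,7 occupied → index 8.
Insert 782: h=2, slot 2 empty → index 2.
Insert 760: h=6, slots 6,7,8 occupied → index 9.
Insert 474: h=6, slots 6,7,8,9 occupied → index 10.
Table: [-, -, 782, -, 615, -, 461, 669, 565, 760, 474, -, 467]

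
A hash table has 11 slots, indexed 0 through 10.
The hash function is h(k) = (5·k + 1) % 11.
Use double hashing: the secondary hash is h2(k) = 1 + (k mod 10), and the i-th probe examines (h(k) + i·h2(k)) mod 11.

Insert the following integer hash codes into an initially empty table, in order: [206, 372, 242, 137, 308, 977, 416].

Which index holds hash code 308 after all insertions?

206 hashes to 8; slot 8 is free → place at 8.
372 hashes to 2; slot 2 is free → place at 2.
242 hashes to 1; slot 1 is free → place at 1.
137 hashes to 4; slot 4 is free → place at 4.
308 hashes to 1, h2=9; 1 taken → place at 10.
977 hashes to 2, h2=8; 2,10 taken → place at 7.
416 hashes to 2, h2=7; 2 taken → place at 9.
Table: [-, 242, 372, -, 137, -, -, 977, 206, 416, 308]

10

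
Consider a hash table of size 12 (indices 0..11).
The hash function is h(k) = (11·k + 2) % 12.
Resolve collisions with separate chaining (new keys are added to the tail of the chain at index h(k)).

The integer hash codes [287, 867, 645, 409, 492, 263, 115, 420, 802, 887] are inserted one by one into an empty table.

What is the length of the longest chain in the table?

3

Insert 287: h=3, bucket 3 empty -> new chain.
Insert 867: h=11, bucket 11 empty -> new chain.
Insert 645: h=5, bucket 5 empty -> new chain.
Insert 409: h=1, bucket 1 empty -> new chain.
Insert 492: h=2, bucket 2 empty -> new chain.
Insert 263: h=3, bucket 3 nonempty -> append to chain.
Insert 115: h=7, bucket 7 empty -> new chain.
Insert 420: h=2, bucket 2 nonempty -> append to chain.
Insert 802: h=4, bucket 4 empty -> new chain.
Insert 887: h=3, bucket 3 nonempty -> append to chain.
Final buckets:
0: —
1: 409
2: 492 -> 420
3: 287 -> 263 -> 887
4: 802
5: 645
6: —
7: 115
8: —
9: —
10: —
11: 867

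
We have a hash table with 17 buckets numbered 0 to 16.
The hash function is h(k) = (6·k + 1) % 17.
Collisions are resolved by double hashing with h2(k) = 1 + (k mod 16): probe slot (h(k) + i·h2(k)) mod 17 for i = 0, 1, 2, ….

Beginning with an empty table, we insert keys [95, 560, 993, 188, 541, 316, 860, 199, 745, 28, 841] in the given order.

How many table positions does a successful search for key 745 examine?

95: h=10 → slot 10
560: h=12 → slot 12
993: h=9 → slot 9
188: h=7 → slot 7
541: h=0 → slot 0
316: h=10, h2=13, probe 10,6 → slot 6
860: h=10, h2=13, probe 10,6,2 → slot 2
199: h=5 → slot 5
745: h=0, h2=10, probe 0,10,3 → slot 3
28: h=16 → slot 16
841: h=15 → slot 15
Table: [541, -, 860, 745, -, 199, 316, 188, -, 993, 95, -, 560, -, -, 841, 28]
Lookup 745: h=0, h2=10, probe 0,10,3 → found at 3.

3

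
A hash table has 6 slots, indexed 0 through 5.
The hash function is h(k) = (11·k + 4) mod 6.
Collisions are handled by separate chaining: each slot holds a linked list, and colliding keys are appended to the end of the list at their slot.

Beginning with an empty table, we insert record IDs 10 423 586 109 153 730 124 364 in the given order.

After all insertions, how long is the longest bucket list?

Insert 10: h=0, bucket 0 empty -> new chain.
Insert 423: h=1, bucket 1 empty -> new chain.
Insert 586: h=0, bucket 0 nonempty -> append to chain.
Insert 109: h=3, bucket 3 empty -> new chain.
Insert 153: h=1, bucket 1 nonempty -> append to chain.
Insert 730: h=0, bucket 0 nonempty -> append to chain.
Insert 124: h=0, bucket 0 nonempty -> append to chain.
Insert 364: h=0, bucket 0 nonempty -> append to chain.
Final buckets:
0: 10 -> 586 -> 730 -> 124 -> 364
1: 423 -> 153
2: ∅
3: 109
4: ∅
5: ∅

5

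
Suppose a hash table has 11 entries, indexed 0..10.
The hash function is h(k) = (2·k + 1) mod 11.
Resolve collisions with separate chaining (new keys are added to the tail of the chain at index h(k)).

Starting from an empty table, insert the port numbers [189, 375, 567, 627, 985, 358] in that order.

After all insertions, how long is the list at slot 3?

189 → bucket 5
375 → bucket 3
567 → bucket 2
627 → bucket 1
985 → bucket 2 (collision)
358 → bucket 2 (collision)
Final buckets:
0: .
1: 627
2: 567 -> 985 -> 358
3: 375
4: .
5: 189
6: .
7: .
8: .
9: .
10: .

1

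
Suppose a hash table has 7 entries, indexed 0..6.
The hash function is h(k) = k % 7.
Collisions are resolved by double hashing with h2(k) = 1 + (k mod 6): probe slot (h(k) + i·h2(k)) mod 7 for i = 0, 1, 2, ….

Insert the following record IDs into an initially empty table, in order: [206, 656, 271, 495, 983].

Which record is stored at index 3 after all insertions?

206

206: h=3 => slot 3
656: h=5 => slot 5
271: h=5, h2=2, probe 5,0 => slot 0
495: h=5, h2=4, probe 5,2 => slot 2
983: h=3, h2=6, probe 3,2,1 => slot 1
Table: [271, 983, 495, 206, -, 656, -]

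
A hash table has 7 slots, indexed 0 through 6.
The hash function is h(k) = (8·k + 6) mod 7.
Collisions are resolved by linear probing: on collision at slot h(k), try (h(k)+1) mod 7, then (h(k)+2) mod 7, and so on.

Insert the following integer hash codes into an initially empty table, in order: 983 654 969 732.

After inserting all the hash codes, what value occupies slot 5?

Insert 983: h=2, slot 2 empty => index 2.
Insert 654: h=2, slot 2 occupied => index 3.
Insert 969: h=2, slots 2,3 occupied => index 4.
Insert 732: h=3, slots 3,4 occupied => index 5.
Table: [., ., 983, 654, 969, 732, .]

732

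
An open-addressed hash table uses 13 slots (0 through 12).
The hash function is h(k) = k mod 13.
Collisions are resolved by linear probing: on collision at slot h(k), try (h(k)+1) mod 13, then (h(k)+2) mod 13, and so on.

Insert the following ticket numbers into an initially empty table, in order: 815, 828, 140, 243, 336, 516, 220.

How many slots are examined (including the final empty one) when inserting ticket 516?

6

815 hashes to 9; slot 9 is free → place at 9.
828 hashes to 9; 9 taken → place at 10.
140 hashes to 10; 10 taken → place at 11.
243 hashes to 9; 9,10,11 taken → place at 12.
336 hashes to 11; 11,12 taken → place at 0.
516 hashes to 9; 9,10,11,12,0 taken → place at 1.
220 hashes to 12; 12,0,1 taken → place at 2.
Table: [336, 516, 220, _, _, _, _, _, _, 815, 828, 140, 243]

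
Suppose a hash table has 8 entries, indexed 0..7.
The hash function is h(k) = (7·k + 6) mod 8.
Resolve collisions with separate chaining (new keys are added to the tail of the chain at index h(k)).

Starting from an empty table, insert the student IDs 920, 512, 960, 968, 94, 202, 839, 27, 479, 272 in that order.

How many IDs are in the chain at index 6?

5

920 -> bucket 6
512 -> bucket 6 (collision)
960 -> bucket 6 (collision)
968 -> bucket 6 (collision)
94 -> bucket 0
202 -> bucket 4
839 -> bucket 7
27 -> bucket 3
479 -> bucket 7 (collision)
272 -> bucket 6 (collision)
Final buckets:
0: 94
1: -
2: -
3: 27
4: 202
5: -
6: 920 -> 512 -> 960 -> 968 -> 272
7: 839 -> 479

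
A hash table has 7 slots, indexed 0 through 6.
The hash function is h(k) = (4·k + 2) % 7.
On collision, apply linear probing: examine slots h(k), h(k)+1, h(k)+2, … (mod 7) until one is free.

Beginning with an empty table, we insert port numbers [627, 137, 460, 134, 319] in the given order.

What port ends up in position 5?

137

627: h=4 => slot 4
137: h=4, probe 4,5 => slot 5
460: h=1 => slot 1
134: h=6 => slot 6
319: h=4, probe 4,5,6,0 => slot 0
Table: [319, 460, _, _, 627, 137, 134]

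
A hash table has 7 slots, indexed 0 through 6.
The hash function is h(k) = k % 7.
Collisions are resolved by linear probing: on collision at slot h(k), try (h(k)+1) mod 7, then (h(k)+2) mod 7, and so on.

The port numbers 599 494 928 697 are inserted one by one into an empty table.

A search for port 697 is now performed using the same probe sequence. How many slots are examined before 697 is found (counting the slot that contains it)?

Insert 599: h=4, slot 4 empty => index 4.
Insert 494: h=4, slot 4 occupied => index 5.
Insert 928: h=4, slots 4,5 occupied => index 6.
Insert 697: h=4, slots 4,5,6 occupied => index 0.
Table: [697, ., ., ., 599, 494, 928]
Lookup 697: h=4, probe 4,5,6,0 → found at 0.

4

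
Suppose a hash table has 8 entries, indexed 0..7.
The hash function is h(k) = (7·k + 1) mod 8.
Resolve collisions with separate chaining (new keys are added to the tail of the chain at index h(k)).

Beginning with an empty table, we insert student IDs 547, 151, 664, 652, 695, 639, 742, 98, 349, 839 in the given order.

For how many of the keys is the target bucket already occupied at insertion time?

3

Insert 547: h=6, bucket 6 empty → new chain.
Insert 151: h=2, bucket 2 empty → new chain.
Insert 664: h=1, bucket 1 empty → new chain.
Insert 652: h=5, bucket 5 empty → new chain.
Insert 695: h=2, bucket 2 nonempty → append to chain.
Insert 639: h=2, bucket 2 nonempty → append to chain.
Insert 742: h=3, bucket 3 empty → new chain.
Insert 98: h=7, bucket 7 empty → new chain.
Insert 349: h=4, bucket 4 empty → new chain.
Insert 839: h=2, bucket 2 nonempty → append to chain.
Final buckets:
0: ∅
1: 664
2: 151 -> 695 -> 639 -> 839
3: 742
4: 349
5: 652
6: 547
7: 98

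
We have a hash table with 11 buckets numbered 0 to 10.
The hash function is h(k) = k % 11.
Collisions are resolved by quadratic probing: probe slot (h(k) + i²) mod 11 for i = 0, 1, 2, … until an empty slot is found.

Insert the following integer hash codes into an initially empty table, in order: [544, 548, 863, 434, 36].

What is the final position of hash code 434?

3

Insert 544: h=5, slot 5 empty => index 5.
Insert 548: h=9, slot 9 empty => index 9.
Insert 863: h=5, slot 5 occupied => index 6.
Insert 434: h=5, slots 5,6,9 occupied => index 3.
Insert 36: h=3, slot 3 occupied => index 4.
Table: [_, _, _, 434, 36, 544, 863, _, _, 548, _]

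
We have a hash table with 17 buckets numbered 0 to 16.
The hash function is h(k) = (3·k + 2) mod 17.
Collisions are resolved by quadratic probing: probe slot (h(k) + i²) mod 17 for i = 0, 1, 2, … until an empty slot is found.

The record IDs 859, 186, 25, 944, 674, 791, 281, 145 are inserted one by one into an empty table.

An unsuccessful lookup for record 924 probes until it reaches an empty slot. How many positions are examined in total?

859 hashes to 12; slot 12 is free => place at 12.
186 hashes to 16; slot 16 is free => place at 16.
25 hashes to 9; slot 9 is free => place at 9.
944 hashes to 12; 12 taken => place at 13.
674 hashes to 1; slot 1 is free => place at 1.
791 hashes to 12; 12,13,16 taken => place at 4.
281 hashes to 12; 12,13,16,4 taken => place at 11.
145 hashes to 12; 12,13,16,4,11 taken => place at 3.
Table: [—, 674, —, 145, 791, —, —, —, —, 25, —, 281, 859, 944, —, —, 186]
Lookup 924: h=3, probe 3,4,7 → slot 7 empty, not found.

3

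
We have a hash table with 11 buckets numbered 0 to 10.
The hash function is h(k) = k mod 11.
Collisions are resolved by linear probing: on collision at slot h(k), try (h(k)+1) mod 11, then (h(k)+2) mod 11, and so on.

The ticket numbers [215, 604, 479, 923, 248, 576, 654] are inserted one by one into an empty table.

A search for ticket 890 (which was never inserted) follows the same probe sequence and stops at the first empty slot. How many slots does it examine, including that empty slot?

3

Insert 215: h=6, slot 6 empty → index 6.
Insert 604: h=10, slot 10 empty → index 10.
Insert 479: h=6, slot 6 occupied → index 7.
Insert 923: h=10, slot 10 occupied → index 0.
Insert 248: h=6, slots 6,7 occupied → index 8.
Insert 576: h=4, slot 4 empty → index 4.
Insert 654: h=5, slot 5 empty → index 5.
Table: [923, —, —, —, 576, 654, 215, 479, 248, —, 604]
Lookup 890: h=10, probe 10,0,1 → slot 1 empty, not found.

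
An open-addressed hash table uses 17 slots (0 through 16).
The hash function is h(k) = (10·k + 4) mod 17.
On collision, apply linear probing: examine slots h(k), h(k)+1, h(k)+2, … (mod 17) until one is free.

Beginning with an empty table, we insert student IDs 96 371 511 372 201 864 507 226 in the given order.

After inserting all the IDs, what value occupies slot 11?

96 hashes to 12; slot 12 is free → place at 12.
371 hashes to 8; slot 8 is free → place at 8.
511 hashes to 14; slot 14 is free → place at 14.
372 hashes to 1; slot 1 is free → place at 1.
201 hashes to 8; 8 taken → place at 9.
864 hashes to 8; 8,9 taken → place at 10.
507 hashes to 8; 8,9,10 taken → place at 11.
226 hashes to 3; slot 3 is free → place at 3.
Table: [∅, 372, ∅, 226, ∅, ∅, ∅, ∅, 371, 201, 864, 507, 96, ∅, 511, ∅, ∅]

507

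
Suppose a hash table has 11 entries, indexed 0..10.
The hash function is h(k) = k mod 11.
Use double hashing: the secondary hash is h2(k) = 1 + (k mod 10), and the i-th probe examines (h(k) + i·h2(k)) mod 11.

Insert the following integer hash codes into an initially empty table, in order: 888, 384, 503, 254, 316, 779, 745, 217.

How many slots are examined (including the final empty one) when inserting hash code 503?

2

888: h=8 -> slot 8
384: h=10 -> slot 10
503: h=8, h2=4, probe 8,1 -> slot 1
254: h=1, h2=5, probe 1,6 -> slot 6
316: h=8, h2=7, probe 8,4 -> slot 4
779: h=9 -> slot 9
745: h=8, h2=6, probe 8,3 -> slot 3
217: h=8, h2=8, probe 8,5 -> slot 5
Table: [., 503, ., 745, 316, 217, 254, ., 888, 779, 384]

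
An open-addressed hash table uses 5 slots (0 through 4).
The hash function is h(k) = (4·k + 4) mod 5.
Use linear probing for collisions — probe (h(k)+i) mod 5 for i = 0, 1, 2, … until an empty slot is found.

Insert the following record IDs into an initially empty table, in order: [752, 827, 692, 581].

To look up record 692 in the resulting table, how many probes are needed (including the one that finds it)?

3

752 hashes to 2; slot 2 is free -> place at 2.
827 hashes to 2; 2 taken -> place at 3.
692 hashes to 2; 2,3 taken -> place at 4.
581 hashes to 3; 3,4 taken -> place at 0.
Table: [581, _, 752, 827, 692]
Lookup 692: h=2, probe 2,3,4 → found at 4.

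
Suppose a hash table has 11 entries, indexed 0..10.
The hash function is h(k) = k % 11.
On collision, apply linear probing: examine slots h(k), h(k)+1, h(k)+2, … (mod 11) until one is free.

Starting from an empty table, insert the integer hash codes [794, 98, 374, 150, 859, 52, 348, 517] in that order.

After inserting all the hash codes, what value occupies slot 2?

794

794: h=2 → slot 2
98: h=10 → slot 10
374: h=0 → slot 0
150: h=7 → slot 7
859: h=1 → slot 1
52: h=8 → slot 8
348: h=7, probe 7,8,9 → slot 9
517: h=0, probe 0,1,2,3 → slot 3
Table: [374, 859, 794, 517, -, -, -, 150, 52, 348, 98]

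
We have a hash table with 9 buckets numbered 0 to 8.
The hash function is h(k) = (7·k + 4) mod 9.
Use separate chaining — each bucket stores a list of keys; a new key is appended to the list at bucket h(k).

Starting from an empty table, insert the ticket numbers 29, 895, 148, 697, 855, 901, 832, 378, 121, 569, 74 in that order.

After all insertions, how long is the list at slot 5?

29 → bucket 0
895 → bucket 5
148 → bucket 5 (collision)
697 → bucket 5 (collision)
855 → bucket 4
901 → bucket 2
832 → bucket 5 (collision)
378 → bucket 4 (collision)
121 → bucket 5 (collision)
569 → bucket 0 (collision)
74 → bucket 0 (collision)
Final buckets:
0: 29 -> 569 -> 74
1: —
2: 901
3: —
4: 855 -> 378
5: 895 -> 148 -> 697 -> 832 -> 121
6: —
7: —
8: —

5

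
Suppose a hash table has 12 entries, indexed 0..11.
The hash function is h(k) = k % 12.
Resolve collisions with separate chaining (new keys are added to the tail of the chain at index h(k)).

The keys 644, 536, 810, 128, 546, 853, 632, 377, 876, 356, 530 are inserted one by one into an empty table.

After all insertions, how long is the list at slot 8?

Insert 644: h=8, bucket 8 empty -> new chain.
Insert 536: h=8, bucket 8 nonempty -> append to chain.
Insert 810: h=6, bucket 6 empty -> new chain.
Insert 128: h=8, bucket 8 nonempty -> append to chain.
Insert 546: h=6, bucket 6 nonempty -> append to chain.
Insert 853: h=1, bucket 1 empty -> new chain.
Insert 632: h=8, bucket 8 nonempty -> append to chain.
Insert 377: h=5, bucket 5 empty -> new chain.
Insert 876: h=0, bucket 0 empty -> new chain.
Insert 356: h=8, bucket 8 nonempty -> append to chain.
Insert 530: h=2, bucket 2 empty -> new chain.
Final buckets:
0: 876
1: 853
2: 530
3: —
4: —
5: 377
6: 810 -> 546
7: —
8: 644 -> 536 -> 128 -> 632 -> 356
9: —
10: —
11: —

5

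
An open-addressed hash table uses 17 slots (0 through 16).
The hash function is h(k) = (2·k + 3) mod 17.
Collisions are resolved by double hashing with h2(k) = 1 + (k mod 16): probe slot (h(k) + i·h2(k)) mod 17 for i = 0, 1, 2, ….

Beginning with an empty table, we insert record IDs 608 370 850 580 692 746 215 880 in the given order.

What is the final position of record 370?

15

Insert 608: h=12, slot 12 empty => index 12.
Insert 370: h=12, h2=3, slot 12 occupied => index 15.
Insert 850: h=3, slot 3 empty => index 3.
Insert 580: h=7, slot 7 empty => index 7.
Insert 692: h=10, slot 10 empty => index 10.
Insert 746: h=16, slot 16 empty => index 16.
Insert 215: h=8, slot 8 empty => index 8.
Insert 880: h=12, h2=1, slot 12 occupied => index 13.
Table: [-, -, -, 850, -, -, -, 580, 215, -, 692, -, 608, 880, -, 370, 746]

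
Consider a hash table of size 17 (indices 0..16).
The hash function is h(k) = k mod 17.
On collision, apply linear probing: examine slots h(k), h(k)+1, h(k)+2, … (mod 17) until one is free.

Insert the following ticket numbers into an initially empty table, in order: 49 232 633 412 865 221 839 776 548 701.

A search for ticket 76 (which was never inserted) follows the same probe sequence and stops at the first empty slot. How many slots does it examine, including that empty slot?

2

49: h=15 => slot 15
232: h=11 => slot 11
633: h=4 => slot 4
412: h=4, probe 4,5 => slot 5
865: h=15, probe 15,16 => slot 16
221: h=0 => slot 0
839: h=6 => slot 6
776: h=11, probe 11,12 => slot 12
548: h=4, probe 4,5,6,7 => slot 7
701: h=4, probe 4,5,6,7,8 => slot 8
Table: [221, —, —, —, 633, 412, 839, 548, 701, —, —, 232, 776, —, —, 49, 865]
Lookup 76: h=8, probe 8,9 → slot 9 empty, not found.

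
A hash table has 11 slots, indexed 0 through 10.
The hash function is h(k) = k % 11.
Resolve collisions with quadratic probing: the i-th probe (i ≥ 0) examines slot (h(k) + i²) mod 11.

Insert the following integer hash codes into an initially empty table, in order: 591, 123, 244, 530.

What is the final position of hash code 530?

591: h=8 -> slot 8
123: h=2 -> slot 2
244: h=2, probe 2,3 -> slot 3
530: h=2, probe 2,3,6 -> slot 6
Table: [∅, ∅, 123, 244, ∅, ∅, 530, ∅, 591, ∅, ∅]

6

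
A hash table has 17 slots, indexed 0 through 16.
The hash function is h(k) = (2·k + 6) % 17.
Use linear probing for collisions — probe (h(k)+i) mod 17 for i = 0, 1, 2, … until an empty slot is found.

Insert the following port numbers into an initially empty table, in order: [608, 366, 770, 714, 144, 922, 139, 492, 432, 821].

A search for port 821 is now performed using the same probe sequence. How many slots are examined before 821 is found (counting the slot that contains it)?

608: h=15 -> slot 15
366: h=7 -> slot 7
770: h=16 -> slot 16
714: h=6 -> slot 6
144: h=5 -> slot 5
922: h=14 -> slot 14
139: h=12 -> slot 12
492: h=4 -> slot 4
432: h=3 -> slot 3
821: h=16, probe 16,0 -> slot 0
Table: [821, _, _, 432, 492, 144, 714, 366, _, _, _, _, 139, _, 922, 608, 770]
Lookup 821: h=16, probe 16,0 → found at 0.

2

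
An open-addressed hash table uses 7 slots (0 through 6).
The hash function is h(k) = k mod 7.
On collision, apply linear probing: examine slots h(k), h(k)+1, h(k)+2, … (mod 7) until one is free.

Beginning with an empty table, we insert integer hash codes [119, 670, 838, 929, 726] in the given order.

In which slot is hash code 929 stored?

1

119: h=0 -> slot 0
670: h=5 -> slot 5
838: h=5, probe 5,6 -> slot 6
929: h=5, probe 5,6,0,1 -> slot 1
726: h=5, probe 5,6,0,1,2 -> slot 2
Table: [119, 929, 726, -, -, 670, 838]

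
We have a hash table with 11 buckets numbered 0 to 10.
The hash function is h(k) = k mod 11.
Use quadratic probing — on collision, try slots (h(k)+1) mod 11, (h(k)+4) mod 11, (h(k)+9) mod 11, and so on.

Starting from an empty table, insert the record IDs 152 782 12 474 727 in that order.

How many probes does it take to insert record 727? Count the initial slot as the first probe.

152 hashes to 9; slot 9 is free -> place at 9.
782 hashes to 1; slot 1 is free -> place at 1.
12 hashes to 1; 1 taken -> place at 2.
474 hashes to 1; 1,2 taken -> place at 5.
727 hashes to 1; 1,2,5 taken -> place at 10.
Table: [., 782, 12, ., ., 474, ., ., ., 152, 727]

4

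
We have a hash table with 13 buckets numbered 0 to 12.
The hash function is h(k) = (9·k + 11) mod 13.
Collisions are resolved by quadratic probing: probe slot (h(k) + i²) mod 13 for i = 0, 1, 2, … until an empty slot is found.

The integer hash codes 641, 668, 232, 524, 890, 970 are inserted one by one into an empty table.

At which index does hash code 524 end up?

9

641 hashes to 8; slot 8 is free -> place at 8.
668 hashes to 4; slot 4 is free -> place at 4.
232 hashes to 6; slot 6 is free -> place at 6.
524 hashes to 8; 8 taken -> place at 9.
890 hashes to 0; slot 0 is free -> place at 0.
970 hashes to 5; slot 5 is free -> place at 5.
Table: [890, -, -, -, 668, 970, 232, -, 641, 524, -, -, -]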